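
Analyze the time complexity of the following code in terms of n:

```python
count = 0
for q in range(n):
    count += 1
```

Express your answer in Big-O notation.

Each loop level contributes: n. Multiplying the contributions gives O(n).

Answer: O(n)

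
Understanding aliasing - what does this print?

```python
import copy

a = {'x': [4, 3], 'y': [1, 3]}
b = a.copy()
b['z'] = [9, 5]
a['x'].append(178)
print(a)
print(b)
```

Key concept: shallow copy of dict with mutable values.
Step by step:
`a = {'x': [4, 3], 'y': [1, 3]}` → a = {'x': [4, 3], 'y': [1, 3]}
`b = a.copy()` → b = {'x': [4, 3], 'y': [1, 3]}
`b['z'] = [9, 5]` → b = {'x': [4, 3], 'y': [1, 3], 'z': [9, 5]}
`a['x'].append(178)` → a = {'x': [4, 3, 178], 'y': [1, 3]}; b = {'x': [4, 3, 178], 'y': [1, 3], 'z': [9, 5]}
`print(a)` → prints {'x': [4, 3, 178], 'y': [1, 3]}
`print(b)` → prints {'x': [4, 3, 178], 'y': [1, 3], 'z': [9, 5]}

Answer:
{'x': [4, 3, 178], 'y': [1, 3]}
{'x': [4, 3, 178], 'y': [1, 3], 'z': [9, 5]}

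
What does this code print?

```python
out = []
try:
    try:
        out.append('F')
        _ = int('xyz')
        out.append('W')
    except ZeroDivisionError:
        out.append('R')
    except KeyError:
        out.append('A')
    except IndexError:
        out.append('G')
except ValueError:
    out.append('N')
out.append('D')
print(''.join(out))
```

Execution trace: 'F' (try body) → 'N' (outer except ValueError) → 'D' (after the try/except). Output: FND

Answer: FND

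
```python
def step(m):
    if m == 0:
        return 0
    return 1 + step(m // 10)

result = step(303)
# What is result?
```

Count of digits of 303: 3

Answer: 3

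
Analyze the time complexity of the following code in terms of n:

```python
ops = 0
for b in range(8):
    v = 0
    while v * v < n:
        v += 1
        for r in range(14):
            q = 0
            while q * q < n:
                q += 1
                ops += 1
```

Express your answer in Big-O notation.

Each loop level contributes: 1 × √n × 1 × √n. Multiplying the contributions gives O(n).

Answer: O(n)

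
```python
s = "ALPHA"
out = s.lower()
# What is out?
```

Trace:
`s = "ALPHA"` → s = 'ALPHA'
`out = s.lower()` → out = 'alpha'
So out = 'alpha'

Answer: 'alpha'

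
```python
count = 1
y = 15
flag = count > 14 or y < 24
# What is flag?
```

Trace:
`count = 1` → count = 1
`y = 15` → y = 15
`flag = count > 14 or y < 24` → flag = True
So flag = True

Answer: True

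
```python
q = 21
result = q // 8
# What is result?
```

Trace:
`q = 21` → q = 21
`result = q // 8` → result = 2
So result = 2

Answer: 2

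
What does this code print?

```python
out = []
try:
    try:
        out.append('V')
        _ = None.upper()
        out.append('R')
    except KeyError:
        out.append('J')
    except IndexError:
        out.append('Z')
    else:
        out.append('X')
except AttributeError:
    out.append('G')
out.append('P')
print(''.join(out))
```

Execution trace: 'V' (inner try body) → 'G' (outer except AttributeError) → 'P' (after the try/except). Output: VGP

Answer: VGP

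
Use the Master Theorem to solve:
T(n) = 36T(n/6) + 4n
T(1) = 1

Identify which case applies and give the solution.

a=36, b=6, f(n)=4n. log_6(36) = 2. Since c=1 < 2, Case 1 applies: T(n) = Θ(n^log_b(a)) = O(n^2).

Answer: O(n^2) - Case 1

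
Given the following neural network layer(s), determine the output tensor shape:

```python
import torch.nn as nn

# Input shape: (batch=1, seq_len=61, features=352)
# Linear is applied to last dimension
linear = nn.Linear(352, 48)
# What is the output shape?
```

Input: (1, 61, 352) -> Output: (1, 61, 48)

Answer: (1, 61, 48)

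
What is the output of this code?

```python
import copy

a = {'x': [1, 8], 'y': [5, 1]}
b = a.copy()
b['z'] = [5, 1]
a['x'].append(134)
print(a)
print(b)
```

Key concept: shallow copy of dict with mutable values.
Step by step:
`a = {'x': [1, 8], 'y': [5, 1]}` → a = {'x': [1, 8], 'y': [5, 1]}
`b = a.copy()` → b = {'x': [1, 8], 'y': [5, 1]}
`b['z'] = [5, 1]` → b = {'x': [1, 8], 'y': [5, 1], 'z': [5, 1]}
`a['x'].append(134)` → a = {'x': [1, 8, 134], 'y': [5, 1]}; b = {'x': [1, 8, 134], 'y': [5, 1], 'z': [5, 1]}
`print(a)` → prints {'x': [1, 8, 134], 'y': [5, 1]}
`print(b)` → prints {'x': [1, 8, 134], 'y': [5, 1], 'z': [5, 1]}

Answer:
{'x': [1, 8, 134], 'y': [5, 1]}
{'x': [1, 8, 134], 'y': [5, 1], 'z': [5, 1]}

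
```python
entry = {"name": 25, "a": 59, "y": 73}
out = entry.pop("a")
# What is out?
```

Trace:
`entry = {"name": 25, "a": 59, "y": 73}` → entry = {'name': 25, 'a': 59, 'y': 73}
`out = entry.pop("a")` → entry = {'name': 25, 'y': 73}; out = 59
So out = 59

Answer: 59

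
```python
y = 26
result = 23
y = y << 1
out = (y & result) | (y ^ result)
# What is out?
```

Trace:
`y = 26` → y = 26
`result = 23` → result = 23
`y = y << 1` → y = 52
`out = (y & result) | (y ^ result)` → out = 55
So out = 55

Answer: 55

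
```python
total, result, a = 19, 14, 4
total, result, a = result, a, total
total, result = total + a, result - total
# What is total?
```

Trace:
`total, result, a = 19, 14, 4` → total = 19; result = 14; a = 4
`total, result, a = result, a, total` → total = 14; result = 4; a = 19
`total, result = total + a, result - total` → total = 33; result = -10
So total = 33

Answer: 33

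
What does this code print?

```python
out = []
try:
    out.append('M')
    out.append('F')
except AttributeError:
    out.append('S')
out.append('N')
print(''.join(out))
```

Execution trace: 'M' (try body) → 'F' (try body, no exception) → 'N' (after the try/except). Output: MFN

Answer: MFN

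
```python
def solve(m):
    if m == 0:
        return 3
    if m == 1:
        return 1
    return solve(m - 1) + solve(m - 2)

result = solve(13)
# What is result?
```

Build up from base cases: solve(0)=3, solve(1)=1, solve(2)=4, solve(3)=5, solve(4)=9, solve(5)=14, solve(6)=23, ..., solve(13)=665

Answer: 665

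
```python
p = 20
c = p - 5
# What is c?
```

Trace:
`p = 20` → p = 20
`c = p - 5` → c = 15
So c = 15

Answer: 15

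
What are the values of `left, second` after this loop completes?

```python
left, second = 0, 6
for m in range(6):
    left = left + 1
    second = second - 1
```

left goes 0→6, second goes 6→0
`left, second` takes the values: (0, 6) → (1, 6) → (1, 5) → (2, 5) → (2, 4) → (3, 4) → (3, 3) → (4, 3) → (4, 2) → (5, 2) → (5, 1) → (6, 1) → (6, 0)

Answer: 6, 0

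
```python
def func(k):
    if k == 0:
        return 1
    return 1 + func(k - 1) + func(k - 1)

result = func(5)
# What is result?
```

func(k) = 1 + 2·func(k-1), func(0)=1. Closed form: (1+1)·2^5 - 1 = 63.

Answer: 63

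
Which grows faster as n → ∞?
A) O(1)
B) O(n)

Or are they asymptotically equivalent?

O(1) vs O(n): Higher order terms dominate.

Answer: B) O(n) grows faster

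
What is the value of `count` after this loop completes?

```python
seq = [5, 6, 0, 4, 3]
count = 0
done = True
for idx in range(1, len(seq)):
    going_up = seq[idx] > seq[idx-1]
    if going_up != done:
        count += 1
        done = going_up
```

Count direction changes in [5, 6, 0, 4, 3]
`count` takes the values: 0 → 1 → 2 → 3

Answer: 3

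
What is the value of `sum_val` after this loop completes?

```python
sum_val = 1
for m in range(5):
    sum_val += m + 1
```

Start at 1, add 1 to 5 = 16
`sum_val` takes the values: 1 → 2 → 4 → 7 → 11 → 16

Answer: 16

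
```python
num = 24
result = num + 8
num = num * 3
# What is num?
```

Trace:
`num = 24` → num = 24
`result = num + 8` → result = 32
`num = num * 3` → num = 72
So num = 72

Answer: 72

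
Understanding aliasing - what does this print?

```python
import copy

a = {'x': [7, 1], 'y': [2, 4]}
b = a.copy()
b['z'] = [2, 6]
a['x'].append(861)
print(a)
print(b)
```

Key concept: shallow copy of dict with mutable values.
Step by step:
`a = {'x': [7, 1], 'y': [2, 4]}` → a = {'x': [7, 1], 'y': [2, 4]}
`b = a.copy()` → b = {'x': [7, 1], 'y': [2, 4]}
`b['z'] = [2, 6]` → b = {'x': [7, 1], 'y': [2, 4], 'z': [2, 6]}
`a['x'].append(861)` → a = {'x': [7, 1, 861], 'y': [2, 4]}; b = {'x': [7, 1, 861], 'y': [2, 4], 'z': [2, 6]}
`print(a)` → prints {'x': [7, 1, 861], 'y': [2, 4]}
`print(b)` → prints {'x': [7, 1, 861], 'y': [2, 4], 'z': [2, 6]}

Answer:
{'x': [7, 1, 861], 'y': [2, 4]}
{'x': [7, 1, 861], 'y': [2, 4], 'z': [2, 6]}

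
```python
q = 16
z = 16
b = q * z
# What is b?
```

Trace:
`q = 16` → q = 16
`z = 16` → z = 16
`b = q * z` → b = 256
So b = 256

Answer: 256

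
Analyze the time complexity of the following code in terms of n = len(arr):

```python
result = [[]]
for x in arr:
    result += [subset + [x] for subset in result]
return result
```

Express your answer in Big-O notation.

This is subset (power-set) generation — 2^n subsets, each materialised as a list of up to n elements. Time complexity: O(n · 2^n).

Answer: O(n · 2^n)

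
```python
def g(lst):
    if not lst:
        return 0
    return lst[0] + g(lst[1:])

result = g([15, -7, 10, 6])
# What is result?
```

15 + (-7) + 10 + 6 + 0 = 24

Answer: 24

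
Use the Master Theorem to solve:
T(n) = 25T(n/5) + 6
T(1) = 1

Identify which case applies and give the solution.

a=25, b=5, f(n)=6. log_5(25) = 2. Since c=0 < 2, Case 1 applies: T(n) = Θ(n^log_b(a)) = O(n^2).

Answer: O(n^2) - Case 1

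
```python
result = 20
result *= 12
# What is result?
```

Trace:
`result = 20` → result = 20
`result *= 12` → result = 240
So result = 240

Answer: 240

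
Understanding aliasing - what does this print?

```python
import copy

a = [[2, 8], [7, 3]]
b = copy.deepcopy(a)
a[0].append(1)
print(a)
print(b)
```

Key concept: deep copy is fully independent.
Step by step:
`a = [[2, 8], [7, 3]]` → a = [[2, 8], [7, 3]]
`b = copy.deepcopy(a)` → b = [[2, 8], [7, 3]]
`a[0].append(1)` → a = [[2, 8, 1], [7, 3]]
`print(a)` → prints [[2, 8, 1], [7, 3]]
`print(b)` → prints [[2, 8], [7, 3]]

Answer:
[[2, 8, 1], [7, 3]]
[[2, 8], [7, 3]]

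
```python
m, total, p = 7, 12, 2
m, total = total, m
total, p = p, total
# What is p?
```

Trace:
`m, total, p = 7, 12, 2` → m = 7; total = 12; p = 2
`m, total = total, m` → m = 12; total = 7
`total, p = p, total` → total = 2; p = 7
So p = 7

Answer: 7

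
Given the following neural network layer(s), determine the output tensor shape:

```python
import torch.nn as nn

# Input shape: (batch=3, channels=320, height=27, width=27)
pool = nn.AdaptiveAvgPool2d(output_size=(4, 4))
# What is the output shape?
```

Input: (3, 320, 27, 27) -> Output: (3, 320, 4, 4)

Answer: (3, 320, 4, 4)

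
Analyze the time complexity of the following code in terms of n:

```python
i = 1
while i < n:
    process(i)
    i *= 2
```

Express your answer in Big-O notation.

This is Logarithmic loop. Time complexity: O(log n).

Answer: O(log n)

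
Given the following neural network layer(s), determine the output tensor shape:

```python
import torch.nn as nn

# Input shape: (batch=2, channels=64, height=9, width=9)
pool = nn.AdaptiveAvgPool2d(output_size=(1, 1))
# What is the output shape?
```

Input: (2, 64, 9, 9) -> Output: (2, 64, 1, 1)

Answer: (2, 64, 1, 1)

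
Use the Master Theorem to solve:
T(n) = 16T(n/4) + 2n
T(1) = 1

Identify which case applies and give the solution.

a=16, b=4, f(n)=2n. log_4(16) = 2. Since c=1 < 2, Case 1 applies: T(n) = Θ(n^log_b(a)) = O(n^2).

Answer: O(n^2) - Case 1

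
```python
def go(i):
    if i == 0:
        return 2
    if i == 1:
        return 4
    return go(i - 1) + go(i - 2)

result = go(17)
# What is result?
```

Build up from base cases: go(0)=2, go(1)=4, go(2)=6, go(3)=10, go(4)=16, go(5)=26, go(6)=42, ..., go(17)=8362

Answer: 8362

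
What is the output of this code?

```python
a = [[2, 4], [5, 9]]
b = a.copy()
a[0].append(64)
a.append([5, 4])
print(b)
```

Key concept: shallow copy with nested lists.
Step by step:
`a = [[2, 4], [5, 9]]` → a = [[2, 4], [5, 9]]
`b = a.copy()` → b = [[2, 4], [5, 9]]
`a[0].append(64)` → a = [[2, 4, 64], [5, 9]]; b = [[2, 4, 64], [5, 9]]
`a.append([5, 4])` → a = [[2, 4, 64], [5, 9], [5, 4]]
`print(b)` → prints [[2, 4, 64], [5, 9]]

Answer: [[2, 4, 64], [5, 9]]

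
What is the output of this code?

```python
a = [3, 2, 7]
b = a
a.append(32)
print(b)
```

Key concept: basic list aliasing.
Step by step:
`a = [3, 2, 7]` → a = [3, 2, 7]
`b = a` → b = [3, 2, 7] (same object as a)
`a.append(32)` → a = [3, 2, 7, 32] (same object as b); b = [3, 2, 7, 32] (same object as a)
`print(b)` → prints [3, 2, 7, 32]

Answer: [3, 2, 7, 32]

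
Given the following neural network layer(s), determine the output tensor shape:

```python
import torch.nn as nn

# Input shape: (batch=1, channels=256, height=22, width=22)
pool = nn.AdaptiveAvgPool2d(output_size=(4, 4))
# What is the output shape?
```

Input: (1, 256, 22, 22) -> Output: (1, 256, 4, 4)

Answer: (1, 256, 4, 4)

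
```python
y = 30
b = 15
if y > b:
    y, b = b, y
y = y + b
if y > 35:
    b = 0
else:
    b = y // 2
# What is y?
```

Trace:
`y = 30` → y = 30
`b = 15` → b = 15
`if y > b: ...` → y > b is True → y = 15; b = 30
`y = y + b` → y = 45
`if y > 35: ...` → y > 35 is True → b = 0
So y = 45

Answer: 45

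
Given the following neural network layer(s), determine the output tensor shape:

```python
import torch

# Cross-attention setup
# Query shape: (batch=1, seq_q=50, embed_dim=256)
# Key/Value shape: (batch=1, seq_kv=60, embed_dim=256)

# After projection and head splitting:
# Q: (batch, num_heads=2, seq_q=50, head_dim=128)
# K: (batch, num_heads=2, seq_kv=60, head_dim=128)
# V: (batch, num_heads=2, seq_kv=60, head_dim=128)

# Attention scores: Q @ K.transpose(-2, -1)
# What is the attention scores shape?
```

Input: (1, 50, 256) -> Output: (1, 2, 50, 60)

Answer: (1, 2, 50, 60)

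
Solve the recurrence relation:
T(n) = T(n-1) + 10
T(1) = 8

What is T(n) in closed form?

Unrolling: T(n) = T(1) + 10·(n-1) = 8 + 10(n-1) = 10n - 2.

Answer: T(n) = 10n - 2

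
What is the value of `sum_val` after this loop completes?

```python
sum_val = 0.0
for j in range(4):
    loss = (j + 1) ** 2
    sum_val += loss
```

Sum of squared losses 1² + 2² + ... + 4²
`sum_val` takes the values: 0.0 → 1.0 → 5.0 → 14.0 → 30.0

Answer: 30.0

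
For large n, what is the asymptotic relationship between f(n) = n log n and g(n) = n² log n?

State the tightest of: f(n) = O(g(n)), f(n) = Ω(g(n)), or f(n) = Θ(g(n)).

n log n vs n² log n: f(n) = O(g(n)) but not Ω(g(n)) — n² log n grows strictly faster than n log n.

Answer: f(n) = O(g(n)) but not Ω(g(n)) — n² log n grows strictly faster than n log n.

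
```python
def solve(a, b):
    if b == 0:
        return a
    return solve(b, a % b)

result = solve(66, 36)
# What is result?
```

solve(66, 36) -> solve(36, 30) -> solve(30, 6) -> solve(6, 0) -> 6

Answer: 6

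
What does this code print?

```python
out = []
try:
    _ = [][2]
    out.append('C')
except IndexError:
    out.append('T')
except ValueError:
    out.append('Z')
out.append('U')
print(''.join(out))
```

Execution trace: 'T' (except IndexError) → 'U' (after the try/except). Output: TU

Answer: TU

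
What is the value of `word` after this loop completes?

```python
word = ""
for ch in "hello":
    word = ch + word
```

Reverse 'hello'
`word` takes the values: "" → "h" → "eh" → "leh" → "lleh" → "olleh"

Answer: "olleh"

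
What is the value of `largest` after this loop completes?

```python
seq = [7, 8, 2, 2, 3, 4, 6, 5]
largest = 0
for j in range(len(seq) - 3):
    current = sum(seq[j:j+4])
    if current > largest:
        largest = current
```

Max sum of 4-element window in [7, 8, 2, 2, 3, 4, 6, 5]
`largest` takes the values: 0 → 19

Answer: 19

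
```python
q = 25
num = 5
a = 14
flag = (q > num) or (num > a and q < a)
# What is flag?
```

Trace:
`q = 25` → q = 25
`num = 5` → num = 5
`a = 14` → a = 14
`flag = (q > num) or (num > a and q < a)` → flag = True
So flag = True

Answer: True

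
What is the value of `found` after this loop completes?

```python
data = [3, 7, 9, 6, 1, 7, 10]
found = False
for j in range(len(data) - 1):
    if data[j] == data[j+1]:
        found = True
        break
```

Check consecutive duplicates in [3, 7, 9, 6, 1, 7, 10]
`found` takes the values: False

Answer: False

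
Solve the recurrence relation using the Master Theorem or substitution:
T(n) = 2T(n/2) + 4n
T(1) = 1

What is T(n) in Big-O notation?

By Master Theorem: a=2, b=2, f(n)=4n. Since log_2(2) = 1 and f(n) = Θ(n^1), Case 2 applies. T(n) = O(n log n).

Answer: O(n log n)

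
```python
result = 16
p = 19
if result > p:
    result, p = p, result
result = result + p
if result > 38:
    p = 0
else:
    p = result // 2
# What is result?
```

Trace:
`result = 16` → result = 16
`p = 19` → p = 19
`if result > p: ...` → result > p is False → no variable changes
`result = result + p` → result = 35
`if result > 38: ...` → result > 38 is False, take else branch → p = 17
So result = 35

Answer: 35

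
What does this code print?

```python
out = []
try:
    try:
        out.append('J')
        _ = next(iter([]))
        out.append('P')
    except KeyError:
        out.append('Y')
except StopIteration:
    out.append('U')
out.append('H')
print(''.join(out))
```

Execution trace: 'J' (try body) → 'U' (outer except StopIteration) → 'H' (after the try/except). Output: JUH

Answer: JUH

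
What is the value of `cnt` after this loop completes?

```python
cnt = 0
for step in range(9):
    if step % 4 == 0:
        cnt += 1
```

Count numbers divisible by 4 in range(9)
`cnt` takes the values: 0 → 1 → 2 → 3

Answer: 3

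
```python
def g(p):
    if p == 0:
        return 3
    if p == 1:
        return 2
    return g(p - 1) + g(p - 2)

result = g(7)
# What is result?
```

Build up from base cases: g(0)=3, g(1)=2, g(2)=5, g(3)=7, g(4)=12, g(5)=19, g(6)=31, ..., g(7)=50

Answer: 50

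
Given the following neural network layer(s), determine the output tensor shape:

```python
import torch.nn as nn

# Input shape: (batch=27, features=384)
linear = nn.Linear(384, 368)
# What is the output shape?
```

Input: (27, 384) -> Output: (27, 368)

Answer: (27, 368)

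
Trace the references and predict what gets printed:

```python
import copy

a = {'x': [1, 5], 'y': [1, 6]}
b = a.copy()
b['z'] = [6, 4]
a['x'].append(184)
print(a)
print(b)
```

Key concept: shallow copy of dict with mutable values.
Step by step:
`a = {'x': [1, 5], 'y': [1, 6]}` → a = {'x': [1, 5], 'y': [1, 6]}
`b = a.copy()` → b = {'x': [1, 5], 'y': [1, 6]}
`b['z'] = [6, 4]` → b = {'x': [1, 5], 'y': [1, 6], 'z': [6, 4]}
`a['x'].append(184)` → a = {'x': [1, 5, 184], 'y': [1, 6]}; b = {'x': [1, 5, 184], 'y': [1, 6], 'z': [6, 4]}
`print(a)` → prints {'x': [1, 5, 184], 'y': [1, 6]}
`print(b)` → prints {'x': [1, 5, 184], 'y': [1, 6], 'z': [6, 4]}

Answer:
{'x': [1, 5, 184], 'y': [1, 6]}
{'x': [1, 5, 184], 'y': [1, 6], 'z': [6, 4]}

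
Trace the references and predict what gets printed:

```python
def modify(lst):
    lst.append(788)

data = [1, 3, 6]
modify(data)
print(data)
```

Key concept: function modifies passed list.
Step by step:
`data = [1, 3, 6]` → data = [1, 3, 6]
`modify(data)` → data = [1, 3, 6, 788]
`print(data)` → prints [1, 3, 6, 788]

Answer: [1, 3, 6, 788]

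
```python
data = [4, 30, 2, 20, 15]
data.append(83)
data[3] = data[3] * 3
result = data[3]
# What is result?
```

Trace:
`data = [4, 30, 2, 20, 15]` → data = [4, 30, 2, 20, 15]
`data.append(83)` → data = [4, 30, 2, 20, 15, 83]
`data[3] = data[3] * 3` → data = [4, 30, 2, 60, 15, 83]
`result = data[3]` → result = 60
So result = 60

Answer: 60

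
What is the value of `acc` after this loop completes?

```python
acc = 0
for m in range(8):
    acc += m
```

Sum of 0 to 7 = 28
`acc` takes the values: 0 → 1 → 3 → 6 → 10 → 15 → 21 → 28

Answer: 28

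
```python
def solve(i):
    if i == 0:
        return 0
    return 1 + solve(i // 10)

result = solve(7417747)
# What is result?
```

Count of digits of 7417747: 7

Answer: 7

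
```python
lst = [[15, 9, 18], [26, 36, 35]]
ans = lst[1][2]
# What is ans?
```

Trace:
`lst = [[15, 9, 18], [26, 36, 35]]` → lst = [[15, 9, 18], [26, 36, 35]]
`ans = lst[1][2]` → ans = 35
So ans = 35

Answer: 35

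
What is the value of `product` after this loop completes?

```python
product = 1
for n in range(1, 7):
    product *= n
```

6! = 720
`product` takes the values: 1 → 2 → 6 → 24 → 120 → 720

Answer: 720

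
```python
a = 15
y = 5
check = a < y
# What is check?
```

Trace:
`a = 15` → a = 15
`y = 5` → y = 5
`check = a < y` → check = False
So check = False

Answer: False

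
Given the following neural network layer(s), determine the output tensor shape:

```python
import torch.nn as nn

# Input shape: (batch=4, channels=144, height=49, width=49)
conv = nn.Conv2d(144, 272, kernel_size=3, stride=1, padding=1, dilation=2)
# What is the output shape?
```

Input: (4, 144, 49, 49) -> Output: (4, 272, 47, 47)

Answer: (4, 272, 47, 47)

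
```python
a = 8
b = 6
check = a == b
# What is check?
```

Trace:
`a = 8` → a = 8
`b = 6` → b = 6
`check = a == b` → check = False
So check = False

Answer: False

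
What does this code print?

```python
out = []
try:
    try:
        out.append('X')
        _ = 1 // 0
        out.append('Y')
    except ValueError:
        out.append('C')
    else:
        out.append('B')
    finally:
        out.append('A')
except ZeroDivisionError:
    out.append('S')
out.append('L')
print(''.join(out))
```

Execution trace: 'X' (try body) → 'A' (finally) → 'S' (outer except ZeroDivisionError) → 'L' (after the try/except). Output: XASL

Answer: XASL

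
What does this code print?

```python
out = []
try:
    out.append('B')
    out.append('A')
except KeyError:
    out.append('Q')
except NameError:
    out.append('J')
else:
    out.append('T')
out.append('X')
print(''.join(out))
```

Execution trace: 'B' (try body) → 'A' (try body, no exception) → 'T' (else) → 'X' (after the try/except). Output: BATX

Answer: BATX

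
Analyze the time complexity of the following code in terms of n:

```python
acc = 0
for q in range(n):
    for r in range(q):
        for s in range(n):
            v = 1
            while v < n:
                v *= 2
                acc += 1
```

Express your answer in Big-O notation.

Each loop level contributes: n × n × n × log n. Multiplying the contributions gives O(n^3 log n).

Answer: O(n^3 log n)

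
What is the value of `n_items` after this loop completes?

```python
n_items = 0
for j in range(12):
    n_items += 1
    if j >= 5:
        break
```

Loop breaks when j reaches 5, n_items is 6
`n_items` takes the values: 0 → 1 → 2 → 3 → 4 → 5 → 6

Answer: 6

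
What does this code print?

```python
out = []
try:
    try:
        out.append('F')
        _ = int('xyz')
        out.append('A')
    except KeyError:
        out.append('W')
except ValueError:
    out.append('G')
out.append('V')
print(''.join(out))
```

Execution trace: 'F' (try body) → 'G' (outer except ValueError) → 'V' (after the try/except). Output: FGV

Answer: FGV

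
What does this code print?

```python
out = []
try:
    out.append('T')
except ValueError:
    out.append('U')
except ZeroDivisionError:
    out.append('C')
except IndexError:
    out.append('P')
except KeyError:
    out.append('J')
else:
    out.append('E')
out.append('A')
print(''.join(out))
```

Execution trace: 'T' (try body, no exception) → 'E' (else) → 'A' (after the try/except). Output: TEA

Answer: TEA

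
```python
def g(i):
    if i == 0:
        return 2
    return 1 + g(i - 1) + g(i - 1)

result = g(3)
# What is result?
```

g(i) = 1 + 2·g(i-1), g(0)=2. Closed form: (2+1)·2^3 - 1 = 23.

Answer: 23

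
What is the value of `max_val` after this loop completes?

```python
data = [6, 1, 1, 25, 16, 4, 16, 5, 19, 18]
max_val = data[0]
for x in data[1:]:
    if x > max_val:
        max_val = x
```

Maximum of [6, 1, 1, 25, 16, 4, 16, 5, 19, 18]
`max_val` takes the values: 6 → 25

Answer: 25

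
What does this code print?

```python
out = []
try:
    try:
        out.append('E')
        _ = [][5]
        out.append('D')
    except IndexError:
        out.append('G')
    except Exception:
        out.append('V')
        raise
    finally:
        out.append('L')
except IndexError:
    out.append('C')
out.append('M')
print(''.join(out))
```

Execution trace: 'E' (inner try body) → 'G' (inner except IndexError) → 'L' (inner finally) → 'M' (after the try/except). Output: EGLM

Answer: EGLM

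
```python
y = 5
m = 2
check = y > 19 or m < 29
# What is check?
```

Trace:
`y = 5` → y = 5
`m = 2` → m = 2
`check = y > 19 or m < 29` → check = True
So check = True

Answer: True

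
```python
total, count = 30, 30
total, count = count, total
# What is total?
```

Trace:
`total, count = 30, 30` → total = 30; count = 30
`total, count = count, total` → total = 30; count = 30
So total = 30

Answer: 30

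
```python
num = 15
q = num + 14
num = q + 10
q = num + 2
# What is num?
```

Trace:
`num = 15` → num = 15
`q = num + 14` → q = 29
`num = q + 10` → num = 39
`q = num + 2` → q = 41
So num = 39

Answer: 39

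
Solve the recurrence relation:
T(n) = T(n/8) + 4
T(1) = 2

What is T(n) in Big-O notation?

Each step divides n by 8 and adds 4. After log_8(n) steps we reach T(1)=2. So T(n) = 4·log_8(n) + 2 = O(log n).

Answer: O(log n)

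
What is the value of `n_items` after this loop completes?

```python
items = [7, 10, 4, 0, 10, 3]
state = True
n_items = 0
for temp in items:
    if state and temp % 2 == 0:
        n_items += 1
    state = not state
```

Count even values at even positions
`n_items` takes the values: 0 → 1 → 2

Answer: 2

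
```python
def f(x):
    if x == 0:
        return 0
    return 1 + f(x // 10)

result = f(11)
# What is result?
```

Count of digits of 11: 2

Answer: 2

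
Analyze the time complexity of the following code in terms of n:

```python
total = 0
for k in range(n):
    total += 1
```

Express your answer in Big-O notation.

Each loop level contributes: n. Multiplying the contributions gives O(n).

Answer: O(n)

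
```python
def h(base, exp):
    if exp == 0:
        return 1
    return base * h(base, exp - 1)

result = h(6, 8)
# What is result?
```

h(6, 8) = 6 * 6 * 6 * 6 * 6 * 6 * 6 * 6 = 1679616

Answer: 1679616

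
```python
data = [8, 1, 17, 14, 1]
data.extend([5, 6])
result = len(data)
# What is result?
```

Trace:
`data = [8, 1, 17, 14, 1]` → data = [8, 1, 17, 14, 1]
`data.extend([5, 6])` → data = [8, 1, 17, 14, 1, 5, 6]
`result = len(data)` → result = 7
So result = 7

Answer: 7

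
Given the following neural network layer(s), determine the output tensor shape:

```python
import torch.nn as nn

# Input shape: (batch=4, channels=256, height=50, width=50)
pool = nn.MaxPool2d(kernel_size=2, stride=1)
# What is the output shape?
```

Input: (4, 256, 50, 50) -> Output: (4, 256, 49, 49)

Answer: (4, 256, 49, 49)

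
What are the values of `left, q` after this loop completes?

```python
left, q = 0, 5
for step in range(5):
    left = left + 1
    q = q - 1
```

left goes 0→5, q goes 5→0
`left, q` takes the values: (0, 5) → (1, 5) → (1, 4) → (2, 4) → (2, 3) → (3, 3) → (3, 2) → (4, 2) → (4, 1) → (5, 1) → (5, 0)

Answer: 5, 0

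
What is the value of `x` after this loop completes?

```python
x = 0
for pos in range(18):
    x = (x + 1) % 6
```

Increment mod 6, 18 times = 0
`x` takes the values: 0 → 1 → 2 → 3 → 4 → 5 → 0 → 1 → 2 → 3 → 4 → 5 → 0 → 1 → 2 → 3 → 4 → 5 → 0

Answer: 0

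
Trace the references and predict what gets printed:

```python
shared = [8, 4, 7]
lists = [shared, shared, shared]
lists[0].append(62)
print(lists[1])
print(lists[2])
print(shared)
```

Key concept: list of same reference.
Step by step:
`shared = [8, 4, 7]` → shared = [8, 4, 7]
`lists = [shared, shared, shared]` → lists = [[8, 4, 7], [8, 4, 7], [8, 4, 7]]
`lists[0].append(62)` → shared = [8, 4, 7, 62]; lists = [[8, 4, 7, 62], [8, 4, 7, 62], [8, 4, 7, 62]]
`print(lists[1])` → prints [8, 4, 7, 62]
`print(lists[2])` → prints [8, 4, 7, 62]
`print(shared)` → prints [8, 4, 7, 62]

Answer:
[8, 4, 7, 62]
[8, 4, 7, 62]
[8, 4, 7, 62]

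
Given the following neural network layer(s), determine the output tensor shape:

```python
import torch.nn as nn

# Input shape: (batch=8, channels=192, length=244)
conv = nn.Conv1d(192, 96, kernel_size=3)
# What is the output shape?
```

Input: (8, 192, 244) -> Output: (8, 96, 242)

Answer: (8, 96, 242)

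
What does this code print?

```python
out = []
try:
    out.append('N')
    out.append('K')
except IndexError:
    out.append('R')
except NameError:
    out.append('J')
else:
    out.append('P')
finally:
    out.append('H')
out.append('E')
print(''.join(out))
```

Execution trace: 'N' (try body) → 'K' (try body, no exception) → 'P' (else) → 'H' (finally) → 'E' (after the try/except). Output: NKPHE

Answer: NKPHE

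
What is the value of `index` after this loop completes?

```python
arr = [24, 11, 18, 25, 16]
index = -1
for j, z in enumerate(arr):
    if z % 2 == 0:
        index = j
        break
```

First even number index in [24, 11, 18, 25, 16]
`index` takes the values: -1 → 0

Answer: 0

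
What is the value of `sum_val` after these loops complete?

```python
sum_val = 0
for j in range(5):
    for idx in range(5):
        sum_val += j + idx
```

Sum of all j+idx for j,idx in 5x5
`sum_val` takes the values: 0 → 1 → 3 → 6 → 10 → 11 → 13 → 16 → 20 → 25 → 27 → 30 → 34 → 39 → 45 → 48 → 52 → 57 → 63 → 70 → 74 → 79 → 85 → 92 → 100

Answer: 100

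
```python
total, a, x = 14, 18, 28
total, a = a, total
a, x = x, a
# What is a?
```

Trace:
`total, a, x = 14, 18, 28` → total = 14; a = 18; x = 28
`total, a = a, total` → total = 18; a = 14
`a, x = x, a` → a = 28; x = 14
So a = 28

Answer: 28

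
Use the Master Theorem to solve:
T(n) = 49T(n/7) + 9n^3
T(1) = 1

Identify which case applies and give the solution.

a=49, b=7, f(n)=9n^3. log_7(49) = 2. Since c=3 > 2 and the regularity condition holds (49(n/7)^3 = (49/7^3)n^3 with 49/7^3 < 1), Case 3 applies: T(n) = Θ(f(n)) = O(n^3).

Answer: O(n^3) - Case 3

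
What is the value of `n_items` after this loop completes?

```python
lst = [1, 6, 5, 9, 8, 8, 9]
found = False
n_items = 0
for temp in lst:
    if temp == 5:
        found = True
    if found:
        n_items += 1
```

Count elements after first 5 in [1, 6, 5, 9, 8, 8, 9]
`n_items` takes the values: 0 → 1 → 2 → 3 → 4 → 5

Answer: 5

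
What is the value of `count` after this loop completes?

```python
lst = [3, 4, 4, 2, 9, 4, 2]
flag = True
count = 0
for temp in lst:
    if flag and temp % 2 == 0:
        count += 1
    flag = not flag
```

Count even values at even positions
`count` takes the values: 0 → 1 → 2

Answer: 2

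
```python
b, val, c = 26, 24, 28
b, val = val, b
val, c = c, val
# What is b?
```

Trace:
`b, val, c = 26, 24, 28` → b = 26; val = 24; c = 28
`b, val = val, b` → b = 24; val = 26
`val, c = c, val` → val = 28; c = 26
So b = 24

Answer: 24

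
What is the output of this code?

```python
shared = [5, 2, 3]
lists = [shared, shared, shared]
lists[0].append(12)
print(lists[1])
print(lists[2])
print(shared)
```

Key concept: list of same reference.
Step by step:
`shared = [5, 2, 3]` → shared = [5, 2, 3]
`lists = [shared, shared, shared]` → lists = [[5, 2, 3], [5, 2, 3], [5, 2, 3]]
`lists[0].append(12)` → shared = [5, 2, 3, 12]; lists = [[5, 2, 3, 12], [5, 2, 3, 12], [5, 2, 3, 12]]
`print(lists[1])` → prints [5, 2, 3, 12]
`print(lists[2])` → prints [5, 2, 3, 12]
`print(shared)` → prints [5, 2, 3, 12]

Answer:
[5, 2, 3, 12]
[5, 2, 3, 12]
[5, 2, 3, 12]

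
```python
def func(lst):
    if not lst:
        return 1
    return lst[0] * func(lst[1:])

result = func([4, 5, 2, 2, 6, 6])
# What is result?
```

Product over [4, 5, 2, 2, 6, 6] = 4 * 5 * 2 * 2 * 6 * 6 = 2880

Answer: 2880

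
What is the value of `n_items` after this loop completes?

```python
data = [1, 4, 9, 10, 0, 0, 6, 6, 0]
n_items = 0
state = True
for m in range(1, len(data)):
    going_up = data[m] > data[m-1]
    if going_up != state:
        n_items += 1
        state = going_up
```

Count direction changes in [1, 4, 9, 10, 0, 0, 6, 6, 0]
`n_items` takes the values: 0 → 1 → 2 → 3

Answer: 3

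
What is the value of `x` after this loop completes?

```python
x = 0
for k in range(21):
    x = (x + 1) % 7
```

Increment mod 7, 21 times = 0
`x` takes the values: 0 → 1 → 2 → 3 → 4 → 5 → 6 → 0 → 1 → 2 → 3 → 4 → 5 → 6 → 0 → 1 → 2 → 3 → 4 → 5 → 6 → 0

Answer: 0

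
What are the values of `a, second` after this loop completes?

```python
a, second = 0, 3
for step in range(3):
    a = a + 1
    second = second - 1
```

a goes 0→3, second goes 3→0
`a, second` takes the values: (0, 3) → (1, 3) → (1, 2) → (2, 2) → (2, 1) → (3, 1) → (3, 0)

Answer: 3, 0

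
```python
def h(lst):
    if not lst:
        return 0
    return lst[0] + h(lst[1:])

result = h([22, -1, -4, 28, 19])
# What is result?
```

22 + (-1) + (-4) + 28 + 19 + 0 = 64

Answer: 64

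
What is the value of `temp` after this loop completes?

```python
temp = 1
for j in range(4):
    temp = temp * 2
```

Multiply by 2, 4 times: 1 * 2^4 = 16
`temp` takes the values: 1 → 2 → 4 → 8 → 16

Answer: 16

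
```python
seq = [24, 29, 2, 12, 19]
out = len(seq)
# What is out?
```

Trace:
`seq = [24, 29, 2, 12, 19]` → seq = [24, 29, 2, 12, 19]
`out = len(seq)` → out = 5
So out = 5

Answer: 5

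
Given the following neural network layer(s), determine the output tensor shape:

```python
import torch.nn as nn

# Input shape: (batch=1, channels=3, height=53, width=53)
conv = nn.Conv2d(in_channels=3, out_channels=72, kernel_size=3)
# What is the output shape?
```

Input: (1, 3, 53, 53) -> Output: (1, 72, 51, 51)

Answer: (1, 72, 51, 51)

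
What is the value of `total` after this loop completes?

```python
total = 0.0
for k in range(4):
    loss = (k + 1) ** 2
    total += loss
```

Sum of squared losses 1² + 2² + ... + 4²
`total` takes the values: 0.0 → 1.0 → 5.0 → 14.0 → 30.0

Answer: 30.0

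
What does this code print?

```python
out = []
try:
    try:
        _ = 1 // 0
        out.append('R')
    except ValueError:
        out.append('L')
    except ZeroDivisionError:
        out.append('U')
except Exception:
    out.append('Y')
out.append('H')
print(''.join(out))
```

Execution trace: 'U' (inner except ZeroDivisionError) → 'H' (after the try/except). Output: UH

Answer: UH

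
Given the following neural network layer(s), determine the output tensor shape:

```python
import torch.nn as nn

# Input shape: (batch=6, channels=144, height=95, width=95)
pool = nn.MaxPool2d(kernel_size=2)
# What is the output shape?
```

Input: (6, 144, 95, 95) -> Output: (6, 144, 47, 47)

Answer: (6, 144, 47, 47)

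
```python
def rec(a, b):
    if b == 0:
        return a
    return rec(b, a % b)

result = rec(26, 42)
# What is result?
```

rec(26, 42) -> rec(42, 26) -> rec(26, 16) -> rec(16, 10) -> rec(10, 6) -> rec(6, 4) -> rec(4, 2) -> rec(2, 0) -> 2

Answer: 2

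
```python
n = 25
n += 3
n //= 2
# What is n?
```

Trace:
`n = 25` → n = 25
`n += 3` → n = 28
`n //= 2` → n = 14
So n = 14

Answer: 14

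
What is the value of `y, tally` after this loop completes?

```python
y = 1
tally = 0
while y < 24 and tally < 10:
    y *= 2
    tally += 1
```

Double until >= 24 or 10 iterations
`y, tally` takes the values: (1, 0) → (2, 0) → (2, 1) → (4, 1) → (4, 2) → (8, 2) → (8, 3) → (16, 3) → (16, 4) → (32, 4) → (32, 5)

Answer: 32, 5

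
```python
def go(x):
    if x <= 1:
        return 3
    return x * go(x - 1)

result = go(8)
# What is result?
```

go(8) = 8 * 7 * 6 * 5 * 4 * 3 * 2 * 3 = 120960

Answer: 120960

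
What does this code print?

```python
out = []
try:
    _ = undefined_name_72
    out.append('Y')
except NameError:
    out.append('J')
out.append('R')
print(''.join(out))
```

Execution trace: 'J' (except NameError) → 'R' (after the try/except). Output: JR

Answer: JR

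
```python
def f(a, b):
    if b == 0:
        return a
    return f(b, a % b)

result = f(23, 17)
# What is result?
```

f(23, 17) -> f(17, 6) -> f(6, 5) -> f(5, 1) -> f(1, 0) -> 1

Answer: 1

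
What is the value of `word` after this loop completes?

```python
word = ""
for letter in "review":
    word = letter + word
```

Reverse 'review'
`word` takes the values: "" → "r" → "er" → "ver" → "iver" → "eiver" → "weiver"

Answer: "weiver"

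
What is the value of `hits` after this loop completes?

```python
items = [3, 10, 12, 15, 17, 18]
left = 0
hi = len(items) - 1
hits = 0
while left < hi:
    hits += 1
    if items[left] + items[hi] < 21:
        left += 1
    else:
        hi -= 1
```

Steps to find pair summing to 21
`hits` takes the values: 0 → 1 → 2 → 3 → 4 → 5

Answer: 5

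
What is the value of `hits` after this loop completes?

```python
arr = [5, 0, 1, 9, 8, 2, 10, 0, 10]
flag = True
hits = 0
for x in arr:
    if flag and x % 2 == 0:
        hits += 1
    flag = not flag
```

Count even values at even positions
`hits` takes the values: 0 → 1 → 2 → 3

Answer: 3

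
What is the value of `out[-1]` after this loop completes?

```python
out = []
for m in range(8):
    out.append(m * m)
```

Last element of squares 0 to 7
`out` takes the values: [] → [0] → [0, 1] → [0, 1, 4] → [0, 1, 4, 9] → [0, 1, 4, 9, 16] → [0, 1, 4, 9, 16, 25] → [0, 1, 4, 9, 16, 25, 36] → [0, 1, 4, 9, 16, 25, 36, 49]
So `out[-1]` = 49

Answer: 49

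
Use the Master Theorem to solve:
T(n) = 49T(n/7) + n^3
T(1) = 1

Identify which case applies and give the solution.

a=49, b=7, f(n)=n^3. log_7(49) = 2. Since c=3 > 2 and the regularity condition holds (49(n/7)^3 = (49/7^3)n^3 with 49/7^3 < 1), Case 3 applies: T(n) = Θ(f(n)) = O(n^3).

Answer: O(n^3) - Case 3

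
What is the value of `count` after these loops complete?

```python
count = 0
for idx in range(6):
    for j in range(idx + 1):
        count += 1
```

Triangle: 1 + 2 + ... + 6
`count` takes the values: 0 → 1 → 2 → 3 → 4 → 5 → 6 → 7 → 8 → 9 → 10 → 11 → 12 → 13 → 14 → 15 → 16 → 17 → 18 → 19 → 20 → 21

Answer: 21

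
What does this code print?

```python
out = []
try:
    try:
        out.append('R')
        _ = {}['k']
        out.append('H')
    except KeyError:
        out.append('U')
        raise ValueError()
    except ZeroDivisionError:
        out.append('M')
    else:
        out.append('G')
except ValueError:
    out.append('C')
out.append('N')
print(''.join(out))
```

Execution trace: 'R' (inner try body) → 'U' (inner except KeyError) → 'C' (outer except ValueError) → 'N' (after the try/except). Output: RUCN

Answer: RUCN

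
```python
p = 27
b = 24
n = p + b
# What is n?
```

Trace:
`p = 27` → p = 27
`b = 24` → b = 24
`n = p + b` → n = 51
So n = 51

Answer: 51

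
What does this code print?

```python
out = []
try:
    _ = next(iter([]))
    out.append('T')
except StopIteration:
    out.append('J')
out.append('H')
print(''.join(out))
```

Execution trace: 'J' (except StopIteration) → 'H' (after the try/except). Output: JH

Answer: JH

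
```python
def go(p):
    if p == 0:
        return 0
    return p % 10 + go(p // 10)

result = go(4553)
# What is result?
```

Sum of digits of 4553: 3 + 5 + 5 + 4 = 17

Answer: 17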